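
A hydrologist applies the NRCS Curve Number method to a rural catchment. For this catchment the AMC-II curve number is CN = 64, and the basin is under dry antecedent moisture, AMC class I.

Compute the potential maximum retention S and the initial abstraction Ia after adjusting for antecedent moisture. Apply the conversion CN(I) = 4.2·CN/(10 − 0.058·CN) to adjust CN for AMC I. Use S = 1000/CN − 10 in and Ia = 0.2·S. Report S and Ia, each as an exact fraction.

Adjust CN=64 to AMC I: 4.2·64/(10 − 0.058·64) → (1344/5) ÷ (786/125) = 5600/131 ≈ 42.748
S = 1000/(5600/131) − 10 = 375/28 in ≈ 13.393 in
Ia = 0.2·(375/28) = 75/28 in ≈ 2.679 in

S = 375/28 in ≈ 13.393 in; Ia = 75/28 in ≈ 2.679 in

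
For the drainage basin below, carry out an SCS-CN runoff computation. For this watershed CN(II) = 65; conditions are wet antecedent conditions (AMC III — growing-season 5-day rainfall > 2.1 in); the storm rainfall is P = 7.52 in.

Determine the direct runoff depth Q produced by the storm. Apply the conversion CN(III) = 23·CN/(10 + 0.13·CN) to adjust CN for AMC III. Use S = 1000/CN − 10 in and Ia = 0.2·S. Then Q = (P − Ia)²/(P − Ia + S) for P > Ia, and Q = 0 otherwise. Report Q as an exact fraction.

Q = 694638736/131208675 in ≈ 5.294 in

CN(III) from CN(II)=65: (23·65)/(10 + 0.13·65) = 29900/369 ≈ 81.030
Retention S: 1000/CN − 10 with CN=81.030 → S = 700/299 ≈ 2.341 in
Ia = 0.2·(700/299) = 140/299 in ≈ 0.468 in
P − Ia = 7.520 − 0.468 = 52712/7475 ≈ 7.052 in (> 0, runoff occurs)
Q: (52712/7475)² ÷ (70212/7475) = 694638736/131208675 in (≈ 5.294 in)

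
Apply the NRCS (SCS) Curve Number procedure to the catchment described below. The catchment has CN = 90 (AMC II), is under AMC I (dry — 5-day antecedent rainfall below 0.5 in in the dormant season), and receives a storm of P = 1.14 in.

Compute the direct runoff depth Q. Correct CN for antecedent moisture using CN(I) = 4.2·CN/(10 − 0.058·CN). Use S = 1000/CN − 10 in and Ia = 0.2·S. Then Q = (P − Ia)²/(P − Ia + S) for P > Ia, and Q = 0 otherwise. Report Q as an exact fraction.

Q = 33327529/290804850 in ≈ 0.115 in

CN(I) from CN(II)=90: (4.2·90)/(10 − 0.058·90) = 18900/239 ≈ 79.079
Max retention: S = 1000/(18900/239) − 10 = 500/189 in (≈ 2.646 in)
Ia = 0.2S: 0.2·2.646 = 0.529 in (exactly 100/189)
P − Ia = 1.140 − 0.529 = 5773/9450 ≈ 0.611 in (> 0, runoff occurs)
Runoff Q = (P−Ia)²/(P−Ia+S) = (0.611)²/(0.611+2.646) = 33327529/290804850 ≈ 0.115 in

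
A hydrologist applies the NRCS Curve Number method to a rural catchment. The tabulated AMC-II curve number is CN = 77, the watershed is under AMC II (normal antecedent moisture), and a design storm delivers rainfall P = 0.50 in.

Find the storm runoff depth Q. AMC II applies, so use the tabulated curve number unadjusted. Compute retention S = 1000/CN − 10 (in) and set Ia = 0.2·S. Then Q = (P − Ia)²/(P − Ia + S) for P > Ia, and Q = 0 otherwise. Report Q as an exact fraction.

Average conditions: CN = 77 (no AMC adjustment).
S = 1000/77 − 10 = 230/77 in ≈ 2.987 in
Initial abstraction Ia = S/5 = (230/77)/5 = 46/77 ≈ 0.597 in
P = 0.500 ≤ Ia = 0.597 in: entire storm abstracted, Q = 0.

Q = 0 in ≈ 0.000 in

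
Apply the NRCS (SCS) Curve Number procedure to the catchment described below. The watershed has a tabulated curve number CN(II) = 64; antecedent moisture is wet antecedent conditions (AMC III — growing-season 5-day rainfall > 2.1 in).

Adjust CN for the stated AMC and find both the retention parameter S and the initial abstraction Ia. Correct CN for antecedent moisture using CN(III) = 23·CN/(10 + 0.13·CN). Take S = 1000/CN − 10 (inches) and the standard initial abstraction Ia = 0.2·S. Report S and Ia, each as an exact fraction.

S = 225/92 in ≈ 2.446 in; Ia = 45/92 in ≈ 0.489 in

Wet (AMC III): CN(III) = 23·64/(10 + 0.13·64) = 1472/(458/25) = 18400/229 ≈ 80.349
Max retention: S = 1000/(18400/229) − 10 = 225/92 in (≈ 2.446 in)
Ia = 0.2S: 0.2·2.446 = 0.489 in (exactly 45/92)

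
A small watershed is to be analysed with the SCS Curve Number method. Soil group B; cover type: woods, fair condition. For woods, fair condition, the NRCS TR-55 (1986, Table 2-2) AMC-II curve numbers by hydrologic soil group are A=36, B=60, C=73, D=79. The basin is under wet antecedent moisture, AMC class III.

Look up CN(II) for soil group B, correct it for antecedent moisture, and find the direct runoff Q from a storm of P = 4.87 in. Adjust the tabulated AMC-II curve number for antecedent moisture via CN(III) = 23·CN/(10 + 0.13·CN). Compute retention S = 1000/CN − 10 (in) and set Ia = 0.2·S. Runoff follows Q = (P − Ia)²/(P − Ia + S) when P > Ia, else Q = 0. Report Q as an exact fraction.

Q = 876337609/342260700 in ≈ 2.560 in

NRCS table: woods, fair condition, soil group B → CN(II) = 60
Adjust CN=60 to AMC III: 23·60/(10 + 0.13·60) → 1380 ÷ (89/5) = 6900/89 ≈ 77.528
S = 1000/(6900/89) − 10 = 200/69 in ≈ 2.899 in
Ia = 0.2S: 0.2·2.899 = 0.580 in (exactly 40/69)
Since P=4.870 > Ia=0.580: effective rainfall P−Ia = 29603/6900 in
Q: (29603/6900)² ÷ (49603/6900) = 876337609/342260700 in (≈ 2.560 in)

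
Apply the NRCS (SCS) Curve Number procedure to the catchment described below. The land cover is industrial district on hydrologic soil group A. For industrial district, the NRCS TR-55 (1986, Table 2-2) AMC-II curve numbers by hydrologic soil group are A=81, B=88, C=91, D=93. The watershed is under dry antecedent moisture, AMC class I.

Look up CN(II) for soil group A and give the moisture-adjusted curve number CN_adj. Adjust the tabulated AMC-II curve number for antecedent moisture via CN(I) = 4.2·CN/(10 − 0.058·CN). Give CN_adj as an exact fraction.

NRCS table: industrial district, soil group A → CN(II) = 81
CN(I) from CN(II)=81: (4.2·81)/(10 − 0.058·81) = 170100/2651 ≈ 64.164

CN_adj = 170100/2651 ≈ 64.164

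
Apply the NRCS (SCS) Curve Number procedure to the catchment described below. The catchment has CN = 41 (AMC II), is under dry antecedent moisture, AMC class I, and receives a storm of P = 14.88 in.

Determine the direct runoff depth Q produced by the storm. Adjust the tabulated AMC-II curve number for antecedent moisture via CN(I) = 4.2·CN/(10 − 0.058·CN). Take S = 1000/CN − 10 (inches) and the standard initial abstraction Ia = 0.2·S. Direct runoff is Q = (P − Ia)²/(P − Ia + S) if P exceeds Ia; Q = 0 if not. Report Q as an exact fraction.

Q = 7464268816/4898508825 in ≈ 1.524 in

Dry (AMC I): CN(I) = 4.2·41/(10 − 0.058·41) = (861/5)/(3811/500) = 86100/3811 ≈ 22.592
Max retention: S = 1000/(86100/3811) − 10 = 29500/861 in (≈ 34.262 in)
Ia = 0.2·(29500/861) = 5900/861 in ≈ 6.852 in
P − Ia = 14.880 − 6.852 = 172792/21525 ≈ 8.028 in (> 0, runoff occurs)
Q = (172792/21525)²/((172792/21525) + 29500/861) = (29857075264/463325625)/(910292/21525) = 7464268816/4898508825 in ≈ 1.524 in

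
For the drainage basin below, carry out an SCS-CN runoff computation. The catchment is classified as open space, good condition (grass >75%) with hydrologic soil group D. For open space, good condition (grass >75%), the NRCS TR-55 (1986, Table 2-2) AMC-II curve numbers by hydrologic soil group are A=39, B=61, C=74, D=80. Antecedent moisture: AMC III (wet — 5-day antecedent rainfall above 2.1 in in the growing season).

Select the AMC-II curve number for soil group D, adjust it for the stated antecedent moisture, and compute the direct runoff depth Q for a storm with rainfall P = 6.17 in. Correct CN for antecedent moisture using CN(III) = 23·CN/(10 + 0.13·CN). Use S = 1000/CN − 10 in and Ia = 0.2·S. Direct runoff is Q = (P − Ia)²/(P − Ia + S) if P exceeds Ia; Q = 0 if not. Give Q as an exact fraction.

NRCS table: open space, good condition (grass >75%), soil group D → CN(II) = 80
CN(III) from CN(II)=80: (23·80)/(10 + 0.13·80) = 4600/51 ≈ 90.196
Retention S: 1000/CN − 10 with CN=90.196 → S = 25/23 ≈ 1.087 in
Ia = 0.2S: 0.2·1.087 = 0.217 in (exactly 5/23)
Excess rainfall: 6.170 − 0.217 = 5.953 in; P > Ia so Q > 0
Q: (13691/2300)² ÷ (16191/2300) = 187443481/37239300 in (≈ 5.033 in)

Q = 187443481/37239300 in ≈ 5.033 in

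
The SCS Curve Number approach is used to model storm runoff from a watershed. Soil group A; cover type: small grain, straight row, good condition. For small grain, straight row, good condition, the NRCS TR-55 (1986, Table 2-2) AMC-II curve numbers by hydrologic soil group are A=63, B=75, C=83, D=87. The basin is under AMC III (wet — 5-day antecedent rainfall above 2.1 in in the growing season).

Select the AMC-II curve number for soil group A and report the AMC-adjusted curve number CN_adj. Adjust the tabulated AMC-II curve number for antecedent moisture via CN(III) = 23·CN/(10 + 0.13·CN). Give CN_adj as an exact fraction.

CN_adj = 144900/1819 ≈ 79.659

NRCS table: small grain, straight row, good condition, soil group A → CN(II) = 63
Wet (AMC III): CN(III) = 23·63/(10 + 0.13·63) = 1449/(1819/100) = 144900/1819 ≈ 79.659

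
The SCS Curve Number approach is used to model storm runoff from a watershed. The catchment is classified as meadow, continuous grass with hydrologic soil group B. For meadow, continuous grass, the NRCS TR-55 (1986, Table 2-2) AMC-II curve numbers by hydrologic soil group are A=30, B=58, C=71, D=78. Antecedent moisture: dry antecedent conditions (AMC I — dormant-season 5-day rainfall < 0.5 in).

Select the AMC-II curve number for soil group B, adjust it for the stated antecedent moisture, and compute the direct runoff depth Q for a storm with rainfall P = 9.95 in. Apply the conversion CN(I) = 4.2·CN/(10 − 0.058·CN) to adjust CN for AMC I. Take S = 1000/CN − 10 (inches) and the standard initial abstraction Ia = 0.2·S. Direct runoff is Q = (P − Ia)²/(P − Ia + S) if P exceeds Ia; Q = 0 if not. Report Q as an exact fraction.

NRCS table: meadow, continuous grass, soil group B → CN(II) = 58
CN(I) from CN(II)=58: (4.2·58)/(10 − 0.058·58) = 2900/79 ≈ 36.709
Max retention: S = 1000/(2900/79) − 10 = 500/29 in (≈ 17.241 in)
Ia = 0.2·(500/29) = 100/29 in ≈ 3.448 in
Excess rainfall: 9.950 − 3.448 = 6.502 in; P > Ia so Q > 0
Q = (3771/580)²/((3771/580) + 500/29) = (14220441/336400)/(13771/580) = 14220441/7987180 in ≈ 1.780 in

Q = 14220441/7987180 in ≈ 1.780 in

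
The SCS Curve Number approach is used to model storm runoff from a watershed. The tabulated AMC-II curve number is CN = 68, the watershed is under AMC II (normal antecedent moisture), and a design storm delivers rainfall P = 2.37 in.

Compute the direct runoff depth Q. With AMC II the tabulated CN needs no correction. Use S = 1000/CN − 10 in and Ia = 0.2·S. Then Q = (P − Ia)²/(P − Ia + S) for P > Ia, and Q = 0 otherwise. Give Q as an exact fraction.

AMC II — tabulated CN = 68 applies directly.
Retention S: 1000/CN − 10 with CN=68.000 → S = 80/17 ≈ 4.706 in
Ia = 0.2S: 0.2·4.706 = 0.941 in (exactly 16/17)
Since P=2.370 > Ia=0.941: effective rainfall P−Ia = 2429/1700 in
Q: (2429/1700)² ÷ (10429/1700) = 5900041/17729300 in (≈ 0.333 in)

Q = 5900041/17729300 in ≈ 0.333 in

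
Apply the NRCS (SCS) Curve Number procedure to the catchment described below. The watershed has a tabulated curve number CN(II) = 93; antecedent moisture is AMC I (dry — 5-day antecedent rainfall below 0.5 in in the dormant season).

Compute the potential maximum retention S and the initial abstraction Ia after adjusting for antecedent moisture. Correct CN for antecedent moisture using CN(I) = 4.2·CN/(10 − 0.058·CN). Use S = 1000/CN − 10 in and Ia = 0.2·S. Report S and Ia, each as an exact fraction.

S = 500/279 in ≈ 1.792 in; Ia = 100/279 in ≈ 0.358 in

CN(I) from CN(II)=93: (4.2·93)/(10 − 0.058·93) = 27900/329 ≈ 84.802
Max retention: S = 1000/(27900/329) − 10 = 500/279 in (≈ 1.792 in)
Initial abstraction Ia = S/5 = (500/279)/5 = 100/279 ≈ 0.358 in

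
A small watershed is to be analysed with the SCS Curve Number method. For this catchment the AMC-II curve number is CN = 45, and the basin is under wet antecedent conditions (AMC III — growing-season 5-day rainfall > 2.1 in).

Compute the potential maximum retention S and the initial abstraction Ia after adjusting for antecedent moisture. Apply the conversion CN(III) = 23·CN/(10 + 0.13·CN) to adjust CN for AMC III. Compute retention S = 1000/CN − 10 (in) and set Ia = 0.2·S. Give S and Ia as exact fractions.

S = 1100/207 in ≈ 5.314 in; Ia = 220/207 in ≈ 1.063 in

Wet (AMC III): CN(III) = 23·45/(10 + 0.13·45) = 1035/(317/20) = 20700/317 ≈ 65.300
Retention S: 1000/CN − 10 with CN=65.300 → S = 1100/207 ≈ 5.314 in
Initial abstraction Ia = S/5 = (1100/207)/5 = 220/207 ≈ 1.063 in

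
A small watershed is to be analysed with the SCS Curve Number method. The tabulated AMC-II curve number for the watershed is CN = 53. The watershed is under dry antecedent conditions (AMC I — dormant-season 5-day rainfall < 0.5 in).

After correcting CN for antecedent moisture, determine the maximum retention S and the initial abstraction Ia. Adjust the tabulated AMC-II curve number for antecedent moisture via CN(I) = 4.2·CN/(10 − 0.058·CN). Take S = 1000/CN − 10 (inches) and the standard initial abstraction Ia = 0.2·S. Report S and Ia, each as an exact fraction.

S = 23500/1113 in ≈ 21.114 in; Ia = 4700/1113 in ≈ 4.223 in

Dry (AMC I): CN(I) = 4.2·53/(10 − 0.058·53) = (1113/5)/(3463/500) = 111300/3463 ≈ 32.140
Max retention: S = 1000/(111300/3463) − 10 = 23500/1113 in (≈ 21.114 in)
Ia = 0.2S: 0.2·21.114 = 4.223 in (exactly 4700/1113)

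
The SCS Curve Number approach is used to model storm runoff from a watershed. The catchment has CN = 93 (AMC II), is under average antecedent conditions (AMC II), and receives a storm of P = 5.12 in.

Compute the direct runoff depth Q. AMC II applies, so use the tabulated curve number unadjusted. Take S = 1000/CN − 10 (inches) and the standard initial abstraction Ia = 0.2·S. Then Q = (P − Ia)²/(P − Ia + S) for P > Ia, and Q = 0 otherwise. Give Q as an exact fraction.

Average conditions: CN = 93 (no AMC adjustment).
Max retention: S = 1000/93 − 10 = 70/93 in (≈ 0.753 in)
Initial abstraction Ia = S/5 = (70/93)/5 = 14/93 ≈ 0.151 in
P − Ia = 5.120 − 0.151 = 11554/2325 ≈ 4.969 in (> 0, runoff occurs)
Q: (11554/2325)² ÷ (13304/2325) = 33373729/7732950 in (≈ 4.316 in)

Q = 33373729/7732950 in ≈ 4.316 in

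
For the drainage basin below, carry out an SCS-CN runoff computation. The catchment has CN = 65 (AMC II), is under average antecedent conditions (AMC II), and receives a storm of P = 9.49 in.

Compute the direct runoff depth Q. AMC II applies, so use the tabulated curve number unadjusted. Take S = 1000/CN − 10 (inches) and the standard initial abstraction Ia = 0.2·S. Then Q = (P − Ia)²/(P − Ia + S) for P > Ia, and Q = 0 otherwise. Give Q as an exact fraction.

CN(II) = 65; AMC II needs no correction.
Max retention: S = 1000/65 − 10 = 70/13 in (≈ 5.385 in)
Ia = 0.2·(70/13) = 14/13 in ≈ 1.077 in
P − Ia = 9.490 − 1.077 = 10937/1300 ≈ 8.413 in (> 0, runoff occurs)
Q = (10937/1300)²/((10937/1300) + 70/13) = (119617969/1690000)/(17937/1300) = 119617969/23318100 in ≈ 5.130 in

Q = 119617969/23318100 in ≈ 5.130 in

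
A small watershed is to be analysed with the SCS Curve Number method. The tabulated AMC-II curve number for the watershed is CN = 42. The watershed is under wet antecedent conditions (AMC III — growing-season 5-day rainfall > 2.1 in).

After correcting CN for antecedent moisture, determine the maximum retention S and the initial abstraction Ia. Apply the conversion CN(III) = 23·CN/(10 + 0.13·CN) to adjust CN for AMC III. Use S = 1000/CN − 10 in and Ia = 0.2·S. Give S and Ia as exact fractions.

Wet (AMC III): CN(III) = 23·42/(10 + 0.13·42) = 966/(773/50) = 48300/773 ≈ 62.484
S = 1000/(48300/773) − 10 = 2900/483 in ≈ 6.004 in
Ia = 0.2·(2900/483) = 580/483 in ≈ 1.201 in

S = 2900/483 in ≈ 6.004 in; Ia = 580/483 in ≈ 1.201 in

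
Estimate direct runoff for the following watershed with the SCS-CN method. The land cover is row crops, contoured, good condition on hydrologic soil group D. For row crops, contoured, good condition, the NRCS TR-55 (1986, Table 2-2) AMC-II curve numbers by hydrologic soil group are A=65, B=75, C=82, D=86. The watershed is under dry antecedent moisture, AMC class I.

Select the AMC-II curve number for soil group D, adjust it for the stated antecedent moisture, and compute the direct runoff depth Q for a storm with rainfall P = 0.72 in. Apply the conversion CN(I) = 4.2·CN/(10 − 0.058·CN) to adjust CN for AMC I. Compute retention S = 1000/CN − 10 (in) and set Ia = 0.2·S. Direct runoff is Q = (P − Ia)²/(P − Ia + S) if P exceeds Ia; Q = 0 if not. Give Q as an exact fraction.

NRCS table: row crops, contoured, good condition, soil group D → CN(II) = 86
CN(I) from CN(II)=86: (4.2·86)/(10 − 0.058·86) = 12900/179 ≈ 72.067
Max retention: S = 1000/(12900/179) − 10 = 500/129 in (≈ 3.876 in)
Ia = 0.2·(500/129) = 100/129 in ≈ 0.775 in
P = 0.720 ≤ Ia = 0.775 in: entire storm abstracted, Q = 0.

Q = 0 in ≈ 0.000 in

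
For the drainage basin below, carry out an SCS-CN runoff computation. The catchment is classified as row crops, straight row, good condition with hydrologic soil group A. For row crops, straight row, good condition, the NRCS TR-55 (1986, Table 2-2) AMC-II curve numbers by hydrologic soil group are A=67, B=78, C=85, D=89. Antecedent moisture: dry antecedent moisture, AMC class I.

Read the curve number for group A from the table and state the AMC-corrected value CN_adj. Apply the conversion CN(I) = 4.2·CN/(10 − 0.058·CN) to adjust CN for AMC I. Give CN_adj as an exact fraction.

CN_adj = 46900/1019 ≈ 46.026

NRCS table: row crops, straight row, good condition, soil group A → CN(II) = 67
CN(I) from CN(II)=67: (4.2·67)/(10 − 0.058·67) = 46900/1019 ≈ 46.026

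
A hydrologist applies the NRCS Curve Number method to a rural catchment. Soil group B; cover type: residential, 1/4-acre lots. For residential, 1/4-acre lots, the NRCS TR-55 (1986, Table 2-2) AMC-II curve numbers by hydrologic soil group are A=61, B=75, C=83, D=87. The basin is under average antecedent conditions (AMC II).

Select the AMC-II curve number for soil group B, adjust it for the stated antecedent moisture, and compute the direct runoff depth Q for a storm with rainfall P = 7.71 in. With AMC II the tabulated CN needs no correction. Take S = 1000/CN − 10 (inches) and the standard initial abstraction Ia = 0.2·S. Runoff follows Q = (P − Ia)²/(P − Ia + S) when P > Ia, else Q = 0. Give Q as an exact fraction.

Q = 4464769/933900 in ≈ 4.781 in

NRCS table: residential, 1/4-acre lots, soil group B → CN(II) = 75
AMC II — tabulated CN = 75 applies directly.
Max retention: S = 1000/75 − 10 = 10/3 in (≈ 3.333 in)
Initial abstraction Ia = S/5 = (10/3)/5 = 2/3 ≈ 0.667 in
Since P=7.710 > Ia=0.667: effective rainfall P−Ia = 2113/300 in
Q = (2113/300)²/((2113/300) + 10/3) = (4464769/90000)/(3113/300) = 4464769/933900 in ≈ 4.781 in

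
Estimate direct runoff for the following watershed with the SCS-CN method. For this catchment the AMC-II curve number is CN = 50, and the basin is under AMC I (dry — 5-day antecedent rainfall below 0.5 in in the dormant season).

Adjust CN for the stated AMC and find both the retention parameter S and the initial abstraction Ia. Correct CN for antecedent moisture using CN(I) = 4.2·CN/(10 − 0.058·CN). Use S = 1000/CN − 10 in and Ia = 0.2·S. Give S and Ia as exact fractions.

S = 500/21 in ≈ 23.810 in; Ia = 100/21 in ≈ 4.762 in

Dry (AMC I): CN(I) = 4.2·50/(10 − 0.058·50) = 210/(71/10) = 2100/71 ≈ 29.577
Max retention: S = 1000/(2100/71) − 10 = 500/21 in (≈ 23.810 in)
Initial abstraction Ia = S/5 = (500/21)/5 = 100/21 ≈ 4.762 in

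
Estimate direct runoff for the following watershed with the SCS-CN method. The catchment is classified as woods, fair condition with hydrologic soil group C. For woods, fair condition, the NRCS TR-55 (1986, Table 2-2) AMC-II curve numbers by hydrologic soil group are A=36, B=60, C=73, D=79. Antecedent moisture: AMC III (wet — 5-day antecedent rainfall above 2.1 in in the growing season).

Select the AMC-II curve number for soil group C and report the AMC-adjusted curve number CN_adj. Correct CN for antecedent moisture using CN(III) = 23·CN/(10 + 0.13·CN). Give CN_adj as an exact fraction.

CN_adj = 167900/1949 ≈ 86.147

NRCS table: woods, fair condition, soil group C → CN(II) = 73
Adjust CN=73 to AMC III: 23·73/(10 + 0.13·73) → 1679 ÷ (1949/100) = 167900/1949 ≈ 86.147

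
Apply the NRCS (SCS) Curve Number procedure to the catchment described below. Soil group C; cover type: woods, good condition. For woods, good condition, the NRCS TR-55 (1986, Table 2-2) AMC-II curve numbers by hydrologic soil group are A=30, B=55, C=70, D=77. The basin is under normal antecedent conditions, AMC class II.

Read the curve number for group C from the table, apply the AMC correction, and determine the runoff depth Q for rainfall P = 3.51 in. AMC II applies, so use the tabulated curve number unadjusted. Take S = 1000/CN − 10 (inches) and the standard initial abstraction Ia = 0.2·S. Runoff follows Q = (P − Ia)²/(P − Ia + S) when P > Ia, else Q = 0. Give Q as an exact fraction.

NRCS table: woods, good condition, soil group C → CN(II) = 70
Average conditions: CN = 70 (no AMC adjustment).
Retention S: 1000/CN − 10 with CN=70.000 → S = 30/7 ≈ 4.286 in
Ia = 0.2·(30/7) = 6/7 in ≈ 0.857 in
Excess rainfall: 3.510 − 0.857 = 2.653 in; P > Ia so Q > 0
Q: (1857/700)² ÷ (4857/700) = 1149483/1133300 in (≈ 1.014 in)

Q = 1149483/1133300 in ≈ 1.014 in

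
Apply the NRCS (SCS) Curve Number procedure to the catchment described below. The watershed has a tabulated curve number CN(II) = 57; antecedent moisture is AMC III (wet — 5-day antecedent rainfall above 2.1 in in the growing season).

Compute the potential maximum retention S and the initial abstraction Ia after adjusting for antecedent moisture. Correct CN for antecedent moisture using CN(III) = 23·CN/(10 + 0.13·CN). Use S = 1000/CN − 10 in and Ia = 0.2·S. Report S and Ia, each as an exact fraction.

CN(III) from CN(II)=57: (23·57)/(10 + 0.13·57) = 131100/1741 ≈ 75.302
Max retention: S = 1000/(131100/1741) − 10 = 4300/1311 in (≈ 3.280 in)
Initial abstraction Ia = S/5 = (4300/1311)/5 = 860/1311 ≈ 0.656 in

S = 4300/1311 in ≈ 3.280 in; Ia = 860/1311 in ≈ 0.656 in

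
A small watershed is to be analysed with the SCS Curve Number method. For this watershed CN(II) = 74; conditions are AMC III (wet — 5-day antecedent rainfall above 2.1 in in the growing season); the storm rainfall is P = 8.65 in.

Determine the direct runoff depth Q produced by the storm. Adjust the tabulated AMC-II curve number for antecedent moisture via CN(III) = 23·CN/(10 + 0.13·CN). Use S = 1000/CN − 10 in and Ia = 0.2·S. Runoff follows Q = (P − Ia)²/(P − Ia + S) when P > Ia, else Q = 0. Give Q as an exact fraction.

Q = 20170532529/2859751460 in ≈ 7.053 in

CN(III) from CN(II)=74: (23·74)/(10 + 0.13·74) = 85100/981 ≈ 86.748
S = 1000/(85100/981) − 10 = 1300/851 in ≈ 1.528 in
Ia = 0.2·(1300/851) = 260/851 in ≈ 0.306 in
Since P=8.650 > Ia=0.306: effective rainfall P−Ia = 142023/17020 in
Q = (142023/17020)²/((142023/17020) + 1300/851) = (20170532529/289680400)/(168023/17020) = 20170532529/2859751460 in ≈ 7.053 in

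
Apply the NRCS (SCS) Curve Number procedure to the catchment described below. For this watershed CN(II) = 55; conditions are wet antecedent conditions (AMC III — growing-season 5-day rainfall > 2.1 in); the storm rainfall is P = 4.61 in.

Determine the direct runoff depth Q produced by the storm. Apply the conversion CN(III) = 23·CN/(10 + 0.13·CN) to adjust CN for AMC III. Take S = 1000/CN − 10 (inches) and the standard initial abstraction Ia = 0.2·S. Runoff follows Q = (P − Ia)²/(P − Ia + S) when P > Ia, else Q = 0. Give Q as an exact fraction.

Q = 9728468689/4772414900 in ≈ 2.038 in

CN(III) from CN(II)=55: (23·55)/(10 + 0.13·55) = 25300/343 ≈ 73.761
S = 1000/(25300/343) − 10 = 900/253 in ≈ 3.557 in
Ia = 0.2·(900/253) = 180/253 in ≈ 0.711 in
Since P=4.610 > Ia=0.711: effective rainfall P−Ia = 98633/25300 in
Runoff Q = (P−Ia)²/(P−Ia+S) = (3.899)²/(3.899+3.557) = 9728468689/4772414900 ≈ 2.038 in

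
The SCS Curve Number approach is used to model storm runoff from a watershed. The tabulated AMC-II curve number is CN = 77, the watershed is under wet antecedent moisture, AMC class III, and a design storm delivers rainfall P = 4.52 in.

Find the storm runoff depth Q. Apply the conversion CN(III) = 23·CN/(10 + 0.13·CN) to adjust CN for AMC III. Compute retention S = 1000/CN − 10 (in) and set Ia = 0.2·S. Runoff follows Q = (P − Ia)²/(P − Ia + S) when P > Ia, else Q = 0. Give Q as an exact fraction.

Adjust CN=77 to AMC III: 23·77/(10 + 0.13·77) → 1771 ÷ (2001/100) = 7700/87 ≈ 88.506
Retention S: 1000/CN − 10 with CN=88.506 → S = 100/77 ≈ 1.299 in
Ia = 0.2S: 0.2·1.299 = 0.260 in (exactly 20/77)
P − Ia = 4.520 − 0.260 = 8201/1925 ≈ 4.260 in (> 0, runoff occurs)
Runoff Q = (P−Ia)²/(P−Ia+S) = (4.260)²/(4.260+1.299) = 67256401/20599425 ≈ 3.265 in

Q = 67256401/20599425 in ≈ 3.265 in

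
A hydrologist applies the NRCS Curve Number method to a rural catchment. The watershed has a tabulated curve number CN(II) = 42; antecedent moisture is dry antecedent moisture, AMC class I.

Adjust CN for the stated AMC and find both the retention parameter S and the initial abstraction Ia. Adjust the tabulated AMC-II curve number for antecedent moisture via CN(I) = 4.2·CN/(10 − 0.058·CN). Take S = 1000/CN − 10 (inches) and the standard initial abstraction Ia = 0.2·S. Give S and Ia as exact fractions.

CN(I) from CN(II)=42: (4.2·42)/(10 − 0.058·42) = 44100/1891 ≈ 23.321
Max retention: S = 1000/(44100/1891) − 10 = 14500/441 in (≈ 32.880 in)
Ia = 0.2S: 0.2·32.880 = 6.576 in (exactly 2900/441)

S = 14500/441 in ≈ 32.880 in; Ia = 2900/441 in ≈ 6.576 in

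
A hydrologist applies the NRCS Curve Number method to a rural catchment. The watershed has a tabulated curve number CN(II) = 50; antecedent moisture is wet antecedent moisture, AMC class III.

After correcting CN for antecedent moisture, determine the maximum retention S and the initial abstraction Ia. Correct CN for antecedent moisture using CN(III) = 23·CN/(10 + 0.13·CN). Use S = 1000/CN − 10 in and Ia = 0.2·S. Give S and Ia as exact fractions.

CN(III) from CN(II)=50: (23·50)/(10 + 0.13·50) = 2300/33 ≈ 69.697
Max retention: S = 1000/(2300/33) − 10 = 100/23 in (≈ 4.348 in)
Ia = 0.2S: 0.2·4.348 = 0.870 in (exactly 20/23)

S = 100/23 in ≈ 4.348 in; Ia = 20/23 in ≈ 0.870 in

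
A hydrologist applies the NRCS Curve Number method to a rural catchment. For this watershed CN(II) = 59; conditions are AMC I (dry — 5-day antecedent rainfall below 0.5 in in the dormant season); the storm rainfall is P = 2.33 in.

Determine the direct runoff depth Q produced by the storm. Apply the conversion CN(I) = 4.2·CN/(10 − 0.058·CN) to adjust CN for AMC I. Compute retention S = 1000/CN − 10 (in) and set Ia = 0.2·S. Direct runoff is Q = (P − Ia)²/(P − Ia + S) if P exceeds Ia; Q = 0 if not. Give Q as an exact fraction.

Q = 0 in ≈ 0.000 in

Adjust CN=59 to AMC I: 4.2·59/(10 − 0.058·59) → (1239/5) ÷ (3289/500) = 123900/3289 ≈ 37.671
Max retention: S = 1000/(123900/3289) − 10 = 20500/1239 in (≈ 16.546 in)
Initial abstraction Ia = S/5 = (20500/1239)/5 = 4100/1239 ≈ 3.309 in
P = 2.330 ≤ Ia = 3.309 in: entire storm abstracted, Q = 0.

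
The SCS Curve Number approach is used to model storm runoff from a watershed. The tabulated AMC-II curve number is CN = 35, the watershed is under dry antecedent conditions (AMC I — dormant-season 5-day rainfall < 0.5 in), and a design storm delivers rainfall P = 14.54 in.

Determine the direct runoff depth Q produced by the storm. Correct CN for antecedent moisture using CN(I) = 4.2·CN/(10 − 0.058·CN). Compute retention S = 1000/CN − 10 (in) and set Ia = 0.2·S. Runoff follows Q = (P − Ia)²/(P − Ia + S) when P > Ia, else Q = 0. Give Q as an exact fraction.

CN(I) from CN(II)=35: (4.2·35)/(10 − 0.058·35) = 14700/797 ≈ 18.444
S = 1000/(14700/797) − 10 = 6500/147 in ≈ 44.218 in
Ia = 0.2·(6500/147) = 1300/147 in ≈ 8.844 in
Since P=14.540 > Ia=8.844: effective rainfall P−Ia = 41869/7350 in
Q = (41869/7350)²/((41869/7350) + 6500/147) = (1753013161/54022500)/(366869/7350) = 1753013161/2696487150 in ≈ 0.650 in

Q = 1753013161/2696487150 in ≈ 0.650 in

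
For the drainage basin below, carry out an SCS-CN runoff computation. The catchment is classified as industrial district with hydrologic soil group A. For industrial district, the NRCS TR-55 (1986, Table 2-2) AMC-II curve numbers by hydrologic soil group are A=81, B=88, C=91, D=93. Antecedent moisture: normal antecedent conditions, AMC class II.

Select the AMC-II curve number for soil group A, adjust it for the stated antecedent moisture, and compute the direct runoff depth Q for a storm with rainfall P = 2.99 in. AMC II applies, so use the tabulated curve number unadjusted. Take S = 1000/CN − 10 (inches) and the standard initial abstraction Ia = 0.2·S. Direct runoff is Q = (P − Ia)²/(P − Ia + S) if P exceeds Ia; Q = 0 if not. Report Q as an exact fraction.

Q = 416935561/319293900 in ≈ 1.306 in

NRCS table: industrial district, soil group A → CN(II) = 81
Average conditions: CN = 81 (no AMC adjustment).
Max retention: S = 1000/81 − 10 = 190/81 in (≈ 2.346 in)
Initial abstraction Ia = S/5 = (190/81)/5 = 38/81 ≈ 0.469 in
Since P=2.990 > Ia=0.469: effective rainfall P−Ia = 20419/8100 in
Q = (20419/8100)²/((20419/8100) + 190/81) = (416935561/65610000)/(39419/8100) = 416935561/319293900 in ≈ 1.306 in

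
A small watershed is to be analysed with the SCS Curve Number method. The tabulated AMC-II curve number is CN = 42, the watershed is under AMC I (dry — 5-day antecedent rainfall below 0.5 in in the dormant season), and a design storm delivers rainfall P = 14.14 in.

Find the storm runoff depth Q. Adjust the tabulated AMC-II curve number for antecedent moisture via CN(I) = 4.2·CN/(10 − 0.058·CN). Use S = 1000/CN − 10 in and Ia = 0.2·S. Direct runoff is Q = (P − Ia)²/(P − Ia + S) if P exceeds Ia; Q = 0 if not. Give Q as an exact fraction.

Adjust CN=42 to AMC I: 4.2·42/(10 − 0.058·42) → (882/5) ÷ (1891/250) = 44100/1891 ≈ 23.321
Retention S: 1000/CN − 10 with CN=23.321 → S = 14500/441 ≈ 32.880 in
Ia = 0.2S: 0.2·32.880 = 6.576 in (exactly 2900/441)
P − Ia = 14.140 − 6.576 = 166787/22050 ≈ 7.564 in (> 0, runoff occurs)
Q: (166787/22050)² ÷ (891787/22050) = 27817903369/19663903350 in (≈ 1.415 in)

Q = 27817903369/19663903350 in ≈ 1.415 in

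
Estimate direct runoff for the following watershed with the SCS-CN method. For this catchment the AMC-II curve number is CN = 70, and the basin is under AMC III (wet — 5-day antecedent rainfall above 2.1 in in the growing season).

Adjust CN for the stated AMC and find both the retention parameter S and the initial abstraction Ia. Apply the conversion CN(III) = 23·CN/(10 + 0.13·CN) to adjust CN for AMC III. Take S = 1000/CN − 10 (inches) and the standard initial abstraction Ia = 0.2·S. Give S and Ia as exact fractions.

Wet (AMC III): CN(III) = 23·70/(10 + 0.13·70) = 1610/(191/10) = 16100/191 ≈ 84.293
Retention S: 1000/CN − 10 with CN=84.293 → S = 300/161 ≈ 1.863 in
Ia = 0.2·(300/161) = 60/161 in ≈ 0.373 in

S = 300/161 in ≈ 1.863 in; Ia = 60/161 in ≈ 0.373 in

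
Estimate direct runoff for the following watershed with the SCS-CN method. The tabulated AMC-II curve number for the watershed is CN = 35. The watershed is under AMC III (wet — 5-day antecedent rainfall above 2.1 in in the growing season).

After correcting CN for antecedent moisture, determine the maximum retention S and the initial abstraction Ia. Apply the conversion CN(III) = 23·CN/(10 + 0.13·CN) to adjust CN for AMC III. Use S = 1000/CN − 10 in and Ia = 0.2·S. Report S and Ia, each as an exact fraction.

Adjust CN=35 to AMC III: 23·35/(10 + 0.13·35) → 805 ÷ (291/20) = 16100/291 ≈ 55.326
Retention S: 1000/CN − 10 with CN=55.326 → S = 1300/161 ≈ 8.075 in
Ia = 0.2S: 0.2·8.075 = 1.615 in (exactly 260/161)

S = 1300/161 in ≈ 8.075 in; Ia = 260/161 in ≈ 1.615 in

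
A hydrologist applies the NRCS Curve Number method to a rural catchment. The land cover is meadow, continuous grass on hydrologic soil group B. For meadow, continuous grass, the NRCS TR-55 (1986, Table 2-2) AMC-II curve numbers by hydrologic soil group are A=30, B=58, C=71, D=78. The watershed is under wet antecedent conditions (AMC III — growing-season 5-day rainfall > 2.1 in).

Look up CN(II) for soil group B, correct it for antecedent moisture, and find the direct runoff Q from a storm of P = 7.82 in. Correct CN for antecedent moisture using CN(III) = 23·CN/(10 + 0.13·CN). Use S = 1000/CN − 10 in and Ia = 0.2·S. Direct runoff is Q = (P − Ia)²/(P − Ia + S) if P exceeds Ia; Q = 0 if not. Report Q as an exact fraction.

Q = 57502601209/11498979950 in ≈ 5.001 in

NRCS table: meadow, continuous grass, soil group B → CN(II) = 58
Adjust CN=58 to AMC III: 23·58/(10 + 0.13·58) → 1334 ÷ (877/50) = 66700/877 ≈ 76.055
S = 1000/(66700/877) − 10 = 2100/667 in ≈ 3.148 in
Ia = 0.2S: 0.2·3.148 = 0.630 in (exactly 420/667)
P − Ia = 7.820 − 0.630 = 239797/33350 ≈ 7.190 in (> 0, runoff occurs)
Q = (239797/33350)²/((239797/33350) + 2100/667) = (57502601209/1112222500)/(344797/33350) = 57502601209/11498979950 in ≈ 5.001 in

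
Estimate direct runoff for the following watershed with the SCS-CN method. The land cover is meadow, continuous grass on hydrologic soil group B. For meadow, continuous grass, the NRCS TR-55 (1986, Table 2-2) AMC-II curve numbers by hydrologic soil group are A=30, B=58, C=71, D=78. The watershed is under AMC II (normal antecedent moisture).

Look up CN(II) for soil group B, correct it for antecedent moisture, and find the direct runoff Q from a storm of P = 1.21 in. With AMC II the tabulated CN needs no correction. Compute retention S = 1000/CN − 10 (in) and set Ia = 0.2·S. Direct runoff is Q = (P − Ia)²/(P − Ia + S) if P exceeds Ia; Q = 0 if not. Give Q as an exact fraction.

NRCS table: meadow, continuous grass, soil group B → CN(II) = 58
AMC II — tabulated CN = 58 applies directly.
Max retention: S = 1000/58 − 10 = 210/29 in (≈ 7.241 in)
Ia = 0.2S: 0.2·7.241 = 1.448 in (exactly 42/29)
P = 1.210 ≤ Ia = 1.448 in: entire storm abstracted, Q = 0.

Q = 0 in ≈ 0.000 in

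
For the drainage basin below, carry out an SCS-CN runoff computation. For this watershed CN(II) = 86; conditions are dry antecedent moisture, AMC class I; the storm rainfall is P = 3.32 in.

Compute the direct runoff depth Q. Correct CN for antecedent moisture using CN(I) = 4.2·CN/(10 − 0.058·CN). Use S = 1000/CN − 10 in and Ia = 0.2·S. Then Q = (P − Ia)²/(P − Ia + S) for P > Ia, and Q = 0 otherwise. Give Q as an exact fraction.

Q = 67354849/66780075 in ≈ 1.009 in

Dry (AMC I): CN(I) = 4.2·86/(10 − 0.058·86) = (1806/5)/(1253/250) = 12900/179 ≈ 72.067
S = 1000/(12900/179) − 10 = 500/129 in ≈ 3.876 in
Initial abstraction Ia = S/5 = (500/129)/5 = 100/129 ≈ 0.775 in
Since P=3.320 > Ia=0.775: effective rainfall P−Ia = 8207/3225 in
Q: (8207/3225)² ÷ (20707/3225) = 67354849/66780075 in (≈ 1.009 in)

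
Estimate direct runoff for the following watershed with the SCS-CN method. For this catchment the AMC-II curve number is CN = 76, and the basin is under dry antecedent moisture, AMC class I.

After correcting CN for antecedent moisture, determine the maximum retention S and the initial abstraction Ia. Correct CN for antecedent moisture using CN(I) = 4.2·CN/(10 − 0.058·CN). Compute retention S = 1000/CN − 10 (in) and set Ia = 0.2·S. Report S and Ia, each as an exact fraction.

CN(I) from CN(II)=76: (4.2·76)/(10 − 0.058·76) = 13300/233 ≈ 57.082
Retention S: 1000/CN − 10 with CN=57.082 → S = 1000/133 ≈ 7.519 in
Ia = 0.2·(1000/133) = 200/133 in ≈ 1.504 in

S = 1000/133 in ≈ 7.519 in; Ia = 200/133 in ≈ 1.504 in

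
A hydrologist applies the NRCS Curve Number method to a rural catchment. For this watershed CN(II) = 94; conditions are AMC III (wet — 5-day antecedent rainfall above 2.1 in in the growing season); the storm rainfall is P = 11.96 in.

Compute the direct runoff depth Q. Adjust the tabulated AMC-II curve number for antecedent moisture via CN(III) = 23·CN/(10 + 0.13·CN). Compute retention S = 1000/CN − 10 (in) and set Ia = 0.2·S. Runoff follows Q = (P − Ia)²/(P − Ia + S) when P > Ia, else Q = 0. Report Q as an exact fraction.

CN(III) from CN(II)=94: (23·94)/(10 + 0.13·94) = 108100/1111 ≈ 97.300
S = 1000/(108100/1111) − 10 = 300/1081 in ≈ 0.278 in
Ia = 0.2·(300/1081) = 60/1081 in ≈ 0.056 in
Excess rainfall: 11.960 − 0.056 = 11.904 in; P > Ia so Q > 0
Q: (321719/27025)² ÷ (329219/27025) = 103503114961/8897143475 in (≈ 11.633 in)

Q = 103503114961/8897143475 in ≈ 11.633 in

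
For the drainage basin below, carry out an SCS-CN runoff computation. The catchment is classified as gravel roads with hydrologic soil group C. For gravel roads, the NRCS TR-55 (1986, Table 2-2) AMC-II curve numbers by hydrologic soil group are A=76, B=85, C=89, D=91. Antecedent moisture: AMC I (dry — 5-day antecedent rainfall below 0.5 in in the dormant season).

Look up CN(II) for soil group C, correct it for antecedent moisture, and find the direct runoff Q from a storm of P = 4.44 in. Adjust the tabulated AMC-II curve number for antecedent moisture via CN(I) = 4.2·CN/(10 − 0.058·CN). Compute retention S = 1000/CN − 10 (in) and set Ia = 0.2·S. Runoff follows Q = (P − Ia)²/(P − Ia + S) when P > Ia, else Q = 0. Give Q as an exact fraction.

NRCS table: gravel roads, soil group C → CN(II) = 89
Dry (AMC I): CN(I) = 4.2·89/(10 − 0.058·89) = (1869/5)/(2419/500) = 186900/2419 ≈ 77.263
Retention S: 1000/CN − 10 with CN=77.263 → S = 5500/1869 ≈ 2.943 in
Ia = 0.2·(5500/1869) = 1100/1869 in ≈ 0.589 in
Excess rainfall: 4.440 − 0.589 = 3.851 in; P > Ia so Q > 0
Q: (179959/46725)² ÷ (317459/46725) = 32385241681/14833271775 in (≈ 2.183 in)

Q = 32385241681/14833271775 in ≈ 2.183 in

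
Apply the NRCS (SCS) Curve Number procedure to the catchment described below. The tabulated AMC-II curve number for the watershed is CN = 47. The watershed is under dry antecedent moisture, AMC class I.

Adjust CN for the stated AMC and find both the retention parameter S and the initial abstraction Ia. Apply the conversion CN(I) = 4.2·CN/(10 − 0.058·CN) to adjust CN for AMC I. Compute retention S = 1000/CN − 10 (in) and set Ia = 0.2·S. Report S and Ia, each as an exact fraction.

S = 26500/987 in ≈ 26.849 in; Ia = 5300/987 in ≈ 5.370 in

Dry (AMC I): CN(I) = 4.2·47/(10 − 0.058·47) = (987/5)/(3637/500) = 98700/3637 ≈ 27.138
S = 1000/(98700/3637) − 10 = 26500/987 in ≈ 26.849 in
Ia = 0.2·(26500/987) = 5300/987 in ≈ 5.370 in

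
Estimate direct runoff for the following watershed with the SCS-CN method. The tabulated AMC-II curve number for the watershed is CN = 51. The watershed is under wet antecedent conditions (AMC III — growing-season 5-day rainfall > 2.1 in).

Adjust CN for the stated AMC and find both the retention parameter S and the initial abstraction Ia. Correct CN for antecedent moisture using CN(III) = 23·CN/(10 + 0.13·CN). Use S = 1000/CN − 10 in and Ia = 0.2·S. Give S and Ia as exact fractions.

CN(III) from CN(II)=51: (23·51)/(10 + 0.13·51) = 117300/1663 ≈ 70.535
Retention S: 1000/CN − 10 with CN=70.535 → S = 4900/1173 ≈ 4.177 in
Ia = 0.2S: 0.2·4.177 = 0.835 in (exactly 980/1173)

S = 4900/1173 in ≈ 4.177 in; Ia = 980/1173 in ≈ 0.835 in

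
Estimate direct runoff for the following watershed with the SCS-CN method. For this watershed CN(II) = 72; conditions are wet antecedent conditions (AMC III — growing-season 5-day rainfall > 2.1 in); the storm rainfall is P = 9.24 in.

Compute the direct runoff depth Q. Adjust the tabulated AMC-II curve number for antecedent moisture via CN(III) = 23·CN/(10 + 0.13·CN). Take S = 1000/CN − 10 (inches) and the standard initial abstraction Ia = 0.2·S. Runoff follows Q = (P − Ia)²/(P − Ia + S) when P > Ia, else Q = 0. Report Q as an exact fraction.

Q = 303166927/40525425 in ≈ 7.481 in

Wet (AMC III): CN(III) = 23·72/(10 + 0.13·72) = 1656/(484/25) = 10350/121 ≈ 85.537
Max retention: S = 1000/(10350/121) − 10 = 350/207 in (≈ 1.691 in)
Ia = 0.2·(350/207) = 70/207 in ≈ 0.338 in
P − Ia = 9.240 − 0.338 = 46067/5175 ≈ 8.902 in (> 0, runoff occurs)
Runoff Q = (P−Ia)²/(P−Ia+S) = (8.902)²/(8.902+1.691) = 303166927/40525425 ≈ 7.481 in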